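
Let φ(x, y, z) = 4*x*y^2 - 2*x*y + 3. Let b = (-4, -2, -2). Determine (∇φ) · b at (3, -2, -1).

28

∂φ/∂x = 4*y^2 - 2*y
∂φ/∂y = 8*x*y - 2*x
∂φ/∂z = 0
∇φ at (3, -2, -1) = (20, -54, 0)
∇φ · b = (20)(-4) + (-54)(-2) + (0)(-2) = 28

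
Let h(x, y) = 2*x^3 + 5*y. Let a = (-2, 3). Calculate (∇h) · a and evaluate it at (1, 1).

3

∂h/∂x = 6*x^2
∂h/∂y = 5
∇h at (1, 1) = (6, 5)
∇h · a = (6)(-2) + (5)(3) = 3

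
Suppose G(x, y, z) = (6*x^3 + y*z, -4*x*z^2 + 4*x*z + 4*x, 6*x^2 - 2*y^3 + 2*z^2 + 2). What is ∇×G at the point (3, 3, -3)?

(-138, -33, -41)

(∇×G)₁ = ∂G₃/∂y − ∂G₂/∂z = 8*x*z - 4*x - 6*y^2
(∇×G)₂ = ∂G₁/∂z − ∂G₃/∂x = -12*x + y
(∇×G)₃ = ∂G₂/∂x − ∂G₁/∂y = -4*z^2 + 3*z + 4
∇×G = (8*x*z - 4*x - 6*y^2, -12*x + y, -4*z^2 + 3*z + 4)
At (3, 3, -3): (-138, -33, -41).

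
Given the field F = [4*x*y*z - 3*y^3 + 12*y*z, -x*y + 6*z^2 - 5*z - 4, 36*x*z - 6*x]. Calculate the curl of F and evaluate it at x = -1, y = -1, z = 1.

(∇×F)₁ = ∂F₃/∂y − ∂F₂/∂z = -12*z + 5
(∇×F)₂ = ∂F₁/∂z − ∂F₃/∂x = 4*x*y + 12*y - 36*z + 6
(∇×F)₃ = ∂F₂/∂x − ∂F₁/∂y = -4*x*z + 9*y^2 - y - 12*z
∇×F = (-12*z + 5, 4*x*y + 12*y - 36*z + 6, -4*x*z + 9*y^2 - y - 12*z)
At (-1, -1, 1): (-7, -38, 2).

(-7, -38, 2)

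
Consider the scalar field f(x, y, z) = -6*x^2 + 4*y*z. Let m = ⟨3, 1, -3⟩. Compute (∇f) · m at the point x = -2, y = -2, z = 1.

100

∂f/∂x = -12*x
∂f/∂y = 4*z
∂f/∂z = 4*y
∇f at (-2, -2, 1) = (24, 4, -8)
∇f · m = (24)(3) + (4)(1) + (-8)(-3) = 100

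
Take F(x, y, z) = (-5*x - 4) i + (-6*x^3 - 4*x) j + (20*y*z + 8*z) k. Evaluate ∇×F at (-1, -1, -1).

(-20, 0, -22)

(∇×F)₁ = ∂F₃/∂y − ∂F₂/∂z = 20*z
(∇×F)₂ = ∂F₁/∂z − ∂F₃/∂x = 0
(∇×F)₃ = ∂F₂/∂x − ∂F₁/∂y = -18*x^2 - 4
∇×F = (20*z, 0, -18*x^2 - 4)
At (-1, -1, -1): (-20, 0, -22).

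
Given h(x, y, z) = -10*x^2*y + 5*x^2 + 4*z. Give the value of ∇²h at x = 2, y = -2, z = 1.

50

∂²h/∂x² = 10*(-2*y + 1)
∂²h/∂y² = 0
∂²h/∂z² = 0
∇²h = -20*y + 10
At (2, -2, 1): 50.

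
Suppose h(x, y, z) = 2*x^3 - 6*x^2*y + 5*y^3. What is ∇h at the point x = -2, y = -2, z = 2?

∂h/∂x = 6*x^2 - 12*x*y
∂h/∂y = -6*x^2 + 15*y^2
∂h/∂z = 0
∇h = (6*x^2 - 12*x*y, -6*x^2 + 15*y^2, 0)
At (-2, -2, 2): (-24, 36, 0).

(-24, 36, 0)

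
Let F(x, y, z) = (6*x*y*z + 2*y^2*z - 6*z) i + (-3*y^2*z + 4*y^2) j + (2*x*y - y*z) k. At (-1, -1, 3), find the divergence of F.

∂F₁/∂x = 6*y*z
∂F₂/∂y = -6*y*z + 8*y
∂F₃/∂z = -y
∇·F = 7*y
At (-1, -1, 3): -7.

-7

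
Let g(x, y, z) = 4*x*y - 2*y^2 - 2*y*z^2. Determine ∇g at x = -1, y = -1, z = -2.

∂g/∂x = 4*y
∂g/∂y = 4*x - 4*y - 2*z^2
∂g/∂z = -4*y*z
∇g = (4*y, 4*x - 4*y - 2*z^2, -4*y*z)
At (-1, -1, -2): (-4, -8, -8).

(-4, -8, -8)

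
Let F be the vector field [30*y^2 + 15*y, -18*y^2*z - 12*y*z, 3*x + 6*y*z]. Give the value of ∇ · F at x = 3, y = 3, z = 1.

∂F₁/∂x = 0
∂F₂/∂y = -36*y*z - 12*z
∂F₃/∂z = 6*y
∇·F = -36*y*z + 6*y - 12*z
At (3, 3, 1): -102.

-102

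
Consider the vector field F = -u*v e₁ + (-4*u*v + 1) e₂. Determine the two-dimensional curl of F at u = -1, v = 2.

∂F₂/∂u = -4*v
∂F₁/∂v = -u
Scalar curl = u - 4*v
At (-1, 2): -9.

-9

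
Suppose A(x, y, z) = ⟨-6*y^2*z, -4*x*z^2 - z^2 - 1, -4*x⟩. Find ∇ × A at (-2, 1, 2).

(-28, -2, 8)

(∇×A)₁ = ∂A₃/∂y − ∂A₂/∂z = 8*x*z + 2*z
(∇×A)₂ = ∂A₁/∂z − ∂A₃/∂x = -6*y^2 + 4
(∇×A)₃ = ∂A₂/∂x − ∂A₁/∂y = 12*y*z - 4*z^2
∇×A = (8*x*z + 2*z, -6*y^2 + 4, 12*y*z - 4*z^2)
At (-2, 1, 2): (-28, -2, 8).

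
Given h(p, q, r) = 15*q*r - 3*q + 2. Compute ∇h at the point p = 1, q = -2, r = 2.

(0, 27, -30)

∂h/∂p = 0
∂h/∂q = 15*r - 3
∂h/∂r = 15*q
∇h = (0, 15*r - 3, 15*q)
At (1, -2, 2): (0, 27, -30).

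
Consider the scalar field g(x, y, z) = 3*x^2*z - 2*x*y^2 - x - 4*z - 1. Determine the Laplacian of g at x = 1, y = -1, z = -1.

-10

∂²g/∂x² = 6*z
∂²g/∂y² = -4*x
∂²g/∂z² = 0
∇²g = -4*x + 6*z
At (1, -1, -1): -10.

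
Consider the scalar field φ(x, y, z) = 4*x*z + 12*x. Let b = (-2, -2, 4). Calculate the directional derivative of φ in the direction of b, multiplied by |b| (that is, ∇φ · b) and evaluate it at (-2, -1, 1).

∂φ/∂x = 4*z + 12
∂φ/∂y = 0
∂φ/∂z = 4*x
∇φ at (-2, -1, 1) = (16, 0, -8)
∇φ · b = (16)(-2) + (0)(-2) + (-8)(4) = -64

-64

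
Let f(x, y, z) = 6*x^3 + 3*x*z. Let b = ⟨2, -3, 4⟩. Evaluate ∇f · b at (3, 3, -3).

∂f/∂x = 18*x^2 + 3*z
∂f/∂y = 0
∂f/∂z = 3*x
∇f at (3, 3, -3) = (153, 0, 9)
∇f · b = (153)(2) + (0)(-3) + (9)(4) = 342

342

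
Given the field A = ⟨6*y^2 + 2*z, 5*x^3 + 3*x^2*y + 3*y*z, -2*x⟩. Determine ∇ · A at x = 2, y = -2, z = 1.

15

∂A₁/∂x = 0
∂A₂/∂y = 3*x^2 + 3*z
∂A₃/∂z = 0
∇·A = 3*x^2 + 3*z
At (2, -2, 1): 15.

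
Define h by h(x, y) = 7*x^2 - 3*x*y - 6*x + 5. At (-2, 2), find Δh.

14

∂²h/∂x² = 14
∂²h/∂y² = 0
∇²h = 14
At (-2, 2): 14.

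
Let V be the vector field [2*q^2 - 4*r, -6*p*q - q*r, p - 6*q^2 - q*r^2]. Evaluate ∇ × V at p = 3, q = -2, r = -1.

(21, -5, 20)

(∇×V)₁ = ∂V₃/∂q − ∂V₂/∂r = -11*q - r^2
(∇×V)₂ = ∂V₁/∂r − ∂V₃/∂p = -5
(∇×V)₃ = ∂V₂/∂p − ∂V₁/∂q = -10*q
∇×V = (-11*q - r^2, -5, -10*q)
At (3, -2, -1): (21, -5, 20).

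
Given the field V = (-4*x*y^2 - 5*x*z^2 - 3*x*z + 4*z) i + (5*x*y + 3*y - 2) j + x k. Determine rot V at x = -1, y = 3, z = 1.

(0, 16, -9)

(∇×V)₁ = ∂V₃/∂y − ∂V₂/∂z = 0
(∇×V)₂ = ∂V₁/∂z − ∂V₃/∂x = -10*x*z - 3*x + 3
(∇×V)₃ = ∂V₂/∂x − ∂V₁/∂y = 8*x*y + 5*y
∇×V = (0, -10*x*z - 3*x + 3, 8*x*y + 5*y)
At (-1, 3, 1): (0, 16, -9).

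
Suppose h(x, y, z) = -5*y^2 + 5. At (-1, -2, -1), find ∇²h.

-10

∂²h/∂x² = 0
∂²h/∂y² = -10
∂²h/∂z² = 0
∇²h = -10
At (-1, -2, -1): -10.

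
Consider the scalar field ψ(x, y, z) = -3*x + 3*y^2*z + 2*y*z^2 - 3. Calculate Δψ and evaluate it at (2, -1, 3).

14

∂²ψ/∂x² = 0
∂²ψ/∂y² = 6*z
∂²ψ/∂z² = 4*y
∇²ψ = 4*y + 6*z
At (2, -1, 3): 14.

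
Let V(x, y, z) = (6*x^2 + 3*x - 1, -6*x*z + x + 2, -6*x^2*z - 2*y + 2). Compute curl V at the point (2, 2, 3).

(∇×V)₁ = ∂V₃/∂y − ∂V₂/∂z = 6*x - 2
(∇×V)₂ = ∂V₁/∂z − ∂V₃/∂x = 12*x*z
(∇×V)₃ = ∂V₂/∂x − ∂V₁/∂y = -6*z + 1
∇×V = (6*x - 2, 12*x*z, -6*z + 1)
At (2, 2, 3): (10, 72, -17).

(10, 72, -17)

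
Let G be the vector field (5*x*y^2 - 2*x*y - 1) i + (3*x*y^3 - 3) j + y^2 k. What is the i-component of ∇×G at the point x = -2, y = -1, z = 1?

-2

(∇×G)_1 = ∂G₃/∂y − ∂G₂/∂z
= 2*y − (0)
= 2*y
At (-2, -1, 1): -2.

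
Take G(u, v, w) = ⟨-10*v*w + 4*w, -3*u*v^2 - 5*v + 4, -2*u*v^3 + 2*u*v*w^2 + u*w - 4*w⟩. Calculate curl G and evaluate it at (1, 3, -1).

(-52, 23, -37)

(∇×G)₁ = ∂G₃/∂v − ∂G₂/∂w = -6*u*v^2 + 2*u*w^2
(∇×G)₂ = ∂G₁/∂w − ∂G₃/∂u = 2*v^3 - 2*v*w^2 - 10*v - w + 4
(∇×G)₃ = ∂G₂/∂u − ∂G₁/∂v = -3*v^2 + 10*w
∇×G = (-6*u*v^2 + 2*u*w^2, 2*v^3 - 2*v*w^2 - 10*v - w + 4, -3*v^2 + 10*w)
At (1, 3, -1): (-52, 23, -37).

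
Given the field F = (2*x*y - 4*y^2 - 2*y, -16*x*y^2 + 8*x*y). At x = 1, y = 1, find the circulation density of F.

0

∂F₂/∂x = -16*y^2 + 8*y
∂F₁/∂y = 2*x - 8*y - 2
Scalar curl = -2*x - 16*y^2 + 16*y + 2
At (1, 1): 0.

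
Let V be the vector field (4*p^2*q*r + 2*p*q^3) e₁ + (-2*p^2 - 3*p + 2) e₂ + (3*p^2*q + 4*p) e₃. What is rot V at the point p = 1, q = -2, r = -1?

(∇×V)₁ = ∂V₃/∂q − ∂V₂/∂r = 3*p^2
(∇×V)₂ = ∂V₁/∂r − ∂V₃/∂p = 4*p^2*q - 6*p*q - 4
(∇×V)₃ = ∂V₂/∂p − ∂V₁/∂q = -4*p^2*r - 6*p*q^2 - 4*p - 3
∇×V = (3*p^2, 4*p^2*q - 6*p*q - 4, -4*p^2*r - 6*p*q^2 - 4*p - 3)
At (1, -2, -1): (3, 0, -27).

(3, 0, -27)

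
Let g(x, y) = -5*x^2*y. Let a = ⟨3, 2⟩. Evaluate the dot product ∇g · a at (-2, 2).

80

∂g/∂x = -10*x*y
∂g/∂y = -5*x^2
∇g at (-2, 2) = (40, -20)
∇g · a = (40)(3) + (-20)(2) = 80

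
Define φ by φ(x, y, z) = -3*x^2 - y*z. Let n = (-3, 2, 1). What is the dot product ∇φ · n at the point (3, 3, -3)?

57

∂φ/∂x = -6*x
∂φ/∂y = -z
∂φ/∂z = -y
∇φ at (3, 3, -3) = (-18, 3, -3)
∇φ · n = (-18)(-3) + (3)(2) + (-3)(1) = 57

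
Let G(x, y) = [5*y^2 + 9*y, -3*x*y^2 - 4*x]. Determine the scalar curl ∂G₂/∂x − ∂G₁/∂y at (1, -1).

-6

∂G₂/∂x = -3*y^2 - 4
∂G₁/∂y = 10*y + 9
Scalar curl = -3*y^2 - 10*y - 13
At (1, -1): -6.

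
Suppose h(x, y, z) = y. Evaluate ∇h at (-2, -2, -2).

(0, 1, 0)

∂h/∂x = 0
∂h/∂y = 1
∂h/∂z = 0
∇h = (0, 1, 0)
At (-2, -2, -2): (0, 1, 0).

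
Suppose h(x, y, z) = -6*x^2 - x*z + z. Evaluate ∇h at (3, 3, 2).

∂h/∂x = -12*x - z
∂h/∂y = 0
∂h/∂z = -x + 1
∇h = (-12*x - z, 0, -x + 1)
At (3, 3, 2): (-38, 0, -2).

(-38, 0, -2)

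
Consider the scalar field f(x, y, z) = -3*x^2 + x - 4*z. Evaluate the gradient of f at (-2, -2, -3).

(13, 0, -4)

∂f/∂x = -6*x + 1
∂f/∂y = 0
∂f/∂z = -4
∇f = (-6*x + 1, 0, -4)
At (-2, -2, -3): (13, 0, -4).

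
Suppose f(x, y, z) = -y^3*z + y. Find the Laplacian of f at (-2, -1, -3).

-18

∂²f/∂x² = 0
∂²f/∂y² = -6*y*z
∂²f/∂z² = 0
∇²f = -6*y*z
At (-2, -1, -3): -18.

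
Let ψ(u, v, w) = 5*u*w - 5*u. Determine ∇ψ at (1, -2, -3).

∂ψ/∂u = 5*w - 5
∂ψ/∂v = 0
∂ψ/∂w = 5*u
∇ψ = (5*w - 5, 0, 5*u)
At (1, -2, -3): (-20, 0, 5).

(-20, 0, 5)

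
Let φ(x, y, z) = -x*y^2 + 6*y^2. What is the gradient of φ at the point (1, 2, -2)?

(-4, 20, 0)

∂φ/∂x = -y^2
∂φ/∂y = -2*x*y + 12*y
∂φ/∂z = 0
∇φ = (-y^2, -2*x*y + 12*y, 0)
At (1, 2, -2): (-4, 20, 0).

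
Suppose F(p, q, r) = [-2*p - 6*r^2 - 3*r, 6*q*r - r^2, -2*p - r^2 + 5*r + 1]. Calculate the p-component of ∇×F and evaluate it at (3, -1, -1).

(∇×F)_1 = ∂F₃/∂q − ∂F₂/∂r
= 0 − (6*q - 2*r)
= -6*q + 2*r
At (3, -1, -1): 4.

4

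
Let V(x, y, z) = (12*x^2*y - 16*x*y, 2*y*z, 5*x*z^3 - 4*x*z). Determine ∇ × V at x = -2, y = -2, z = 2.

(∇×V)₁ = ∂V₃/∂y − ∂V₂/∂z = -2*y
(∇×V)₂ = ∂V₁/∂z − ∂V₃/∂x = -5*z^3 + 4*z
(∇×V)₃ = ∂V₂/∂x − ∂V₁/∂y = -12*x^2 + 16*x
∇×V = (-2*y, -5*z^3 + 4*z, -12*x^2 + 16*x)
At (-2, -2, 2): (4, -32, -80).

(4, -32, -80)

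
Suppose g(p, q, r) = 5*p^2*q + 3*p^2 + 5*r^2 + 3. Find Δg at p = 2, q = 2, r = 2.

36

∂²g/∂p² = 2*(5*q + 3)
∂²g/∂q² = 0
∂²g/∂r² = 10
∇²g = 10*q + 16
At (2, 2, 2): 36.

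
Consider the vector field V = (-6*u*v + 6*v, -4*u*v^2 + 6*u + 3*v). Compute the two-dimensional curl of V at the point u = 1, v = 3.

∂V₂/∂u = -4*v^2 + 6
∂V₁/∂v = -6*u + 6
Scalar curl = 6*u - 4*v^2
At (1, 3): -30.

-30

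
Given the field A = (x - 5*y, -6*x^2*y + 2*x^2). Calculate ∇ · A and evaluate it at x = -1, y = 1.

∂A₁/∂x = 1
∂A₂/∂y = -6*x^2
∇·A = -6*x^2 + 1
At (-1, 1): -5.

-5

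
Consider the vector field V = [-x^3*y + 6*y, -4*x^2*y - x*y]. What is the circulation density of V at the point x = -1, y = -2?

-21

∂V₂/∂x = -8*x*y - y
∂V₁/∂y = -x^3 + 6
Scalar curl = x^3 - 8*x*y - y - 6
At (-1, -2): -21.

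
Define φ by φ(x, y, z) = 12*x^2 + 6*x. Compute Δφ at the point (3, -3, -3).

∂²φ/∂x² = 24
∂²φ/∂y² = 0
∂²φ/∂z² = 0
∇²φ = 24
At (3, -3, -3): 24.

24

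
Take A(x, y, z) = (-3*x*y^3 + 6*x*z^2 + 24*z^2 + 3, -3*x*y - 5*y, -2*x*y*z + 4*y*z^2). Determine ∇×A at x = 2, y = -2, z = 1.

(∇×A)₁ = ∂A₃/∂y − ∂A₂/∂z = -2*x*z + 4*z^2
(∇×A)₂ = ∂A₁/∂z − ∂A₃/∂x = 12*x*z + 2*y*z + 48*z
(∇×A)₃ = ∂A₂/∂x − ∂A₁/∂y = 9*x*y^2 - 3*y
∇×A = (-2*x*z + 4*z^2, 12*x*z + 2*y*z + 48*z, 9*x*y^2 - 3*y)
At (2, -2, 1): (0, 68, 78).

(0, 68, 78)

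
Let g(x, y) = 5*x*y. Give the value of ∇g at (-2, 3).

∂g/∂x = 5*y
∂g/∂y = 5*x
∇g = (5*y, 5*x)
At (-2, 3): (15, -10).

(15, -10)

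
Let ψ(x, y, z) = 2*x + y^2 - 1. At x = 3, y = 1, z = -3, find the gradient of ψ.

∂ψ/∂x = 2
∂ψ/∂y = 2*y
∂ψ/∂z = 0
∇ψ = (2, 2*y, 0)
At (3, 1, -3): (2, 2, 0).

(2, 2, 0)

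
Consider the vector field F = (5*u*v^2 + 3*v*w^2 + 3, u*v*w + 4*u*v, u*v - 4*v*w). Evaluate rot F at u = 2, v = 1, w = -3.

(12, -19, -46)

(∇×F)₁ = ∂F₃/∂v − ∂F₂/∂w = -u*v + u - 4*w
(∇×F)₂ = ∂F₁/∂w − ∂F₃/∂u = 6*v*w - v
(∇×F)₃ = ∂F₂/∂u − ∂F₁/∂v = -10*u*v + v*w + 4*v - 3*w^2
∇×F = (-u*v + u - 4*w, 6*v*w - v, -10*u*v + v*w + 4*v - 3*w^2)
At (2, 1, -3): (12, -19, -46).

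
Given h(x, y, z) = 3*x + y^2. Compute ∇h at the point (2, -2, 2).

∂h/∂x = 3
∂h/∂y = 2*y
∂h/∂z = 0
∇h = (3, 2*y, 0)
At (2, -2, 2): (3, -4, 0).

(3, -4, 0)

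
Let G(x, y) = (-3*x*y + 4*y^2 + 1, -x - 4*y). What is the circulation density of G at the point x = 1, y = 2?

-14

∂G₂/∂x = -1
∂G₁/∂y = -3*x + 8*y
Scalar curl = 3*x - 8*y - 1
At (1, 2): -14.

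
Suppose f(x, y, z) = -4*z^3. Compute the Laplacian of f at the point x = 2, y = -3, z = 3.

-72

∂²f/∂x² = 0
∂²f/∂y² = 0
∂²f/∂z² = -24*z
∇²f = -24*z
At (2, -3, 3): -72.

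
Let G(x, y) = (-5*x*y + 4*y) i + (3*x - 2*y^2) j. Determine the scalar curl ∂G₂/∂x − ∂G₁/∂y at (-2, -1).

-11

∂G₂/∂x = 3
∂G₁/∂y = -5*x + 4
Scalar curl = 5*x - 1
At (-2, -1): -11.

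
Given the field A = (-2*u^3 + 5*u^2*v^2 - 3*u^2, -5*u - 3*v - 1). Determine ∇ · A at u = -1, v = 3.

-93

∂A₁/∂u = -6*u^2 + 10*u*v^2 - 6*u
∂A₂/∂v = -3
∇·A = -6*u^2 + 10*u*v^2 - 6*u - 3
At (-1, 3): -93.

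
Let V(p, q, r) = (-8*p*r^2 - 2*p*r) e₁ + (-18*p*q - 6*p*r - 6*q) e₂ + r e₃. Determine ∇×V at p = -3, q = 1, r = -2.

(∇×V)₁ = ∂V₃/∂q − ∂V₂/∂r = 6*p
(∇×V)₂ = ∂V₁/∂r − ∂V₃/∂p = -16*p*r - 2*p
(∇×V)₃ = ∂V₂/∂p − ∂V₁/∂q = -18*q - 6*r
∇×V = (6*p, -16*p*r - 2*p, -18*q - 6*r)
At (-3, 1, -2): (-18, -90, -6).

(-18, -90, -6)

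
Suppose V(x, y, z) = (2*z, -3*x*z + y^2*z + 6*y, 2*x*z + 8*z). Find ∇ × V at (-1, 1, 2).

(-4, -2, -6)

(∇×V)₁ = ∂V₃/∂y − ∂V₂/∂z = 3*x - y^2
(∇×V)₂ = ∂V₁/∂z − ∂V₃/∂x = -2*z + 2
(∇×V)₃ = ∂V₂/∂x − ∂V₁/∂y = -3*z
∇×V = (3*x - y^2, -2*z + 2, -3*z)
At (-1, 1, 2): (-4, -2, -6).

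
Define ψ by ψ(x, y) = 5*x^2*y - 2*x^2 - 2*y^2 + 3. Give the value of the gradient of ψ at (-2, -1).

∂ψ/∂x = 10*x*y - 4*x
∂ψ/∂y = 5*x^2 - 4*y
∇ψ = (10*x*y - 4*x, 5*x^2 - 4*y)
At (-2, -1): (28, 24).

(28, 24)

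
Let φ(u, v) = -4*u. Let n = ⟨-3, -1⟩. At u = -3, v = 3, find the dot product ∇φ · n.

∂φ/∂u = -4
∂φ/∂v = 0
∇φ at (-3, 3) = (-4, 0)
∇φ · n = (-4)(-3) + (0)(-1) = 12

12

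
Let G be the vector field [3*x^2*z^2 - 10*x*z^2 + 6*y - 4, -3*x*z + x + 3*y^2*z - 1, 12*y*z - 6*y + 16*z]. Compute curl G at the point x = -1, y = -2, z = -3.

(∇×G)₁ = ∂G₃/∂y − ∂G₂/∂z = 3*x - 3*y^2 + 12*z - 6
(∇×G)₂ = ∂G₁/∂z − ∂G₃/∂x = 6*x^2*z - 20*x*z
(∇×G)₃ = ∂G₂/∂x − ∂G₁/∂y = -3*z - 5
∇×G = (3*x - 3*y^2 + 12*z - 6, 6*x^2*z - 20*x*z, -3*z - 5)
At (-1, -2, -3): (-57, -78, 4).

(-57, -78, 4)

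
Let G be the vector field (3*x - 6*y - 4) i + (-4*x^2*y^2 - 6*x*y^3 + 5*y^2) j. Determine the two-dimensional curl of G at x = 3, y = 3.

-372

∂G₂/∂x = -8*x*y^2 - 6*y^3
∂G₁/∂y = -6
Scalar curl = -8*x*y^2 - 6*y^3 + 6
At (3, 3): -372.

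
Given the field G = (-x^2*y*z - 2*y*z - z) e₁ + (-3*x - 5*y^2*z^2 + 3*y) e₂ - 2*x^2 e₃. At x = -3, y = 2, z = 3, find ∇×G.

(∇×G)₁ = ∂G₃/∂y − ∂G₂/∂z = 10*y^2*z
(∇×G)₂ = ∂G₁/∂z − ∂G₃/∂x = -x^2*y + 4*x - 2*y - 1
(∇×G)₃ = ∂G₂/∂x − ∂G₁/∂y = x^2*z + 2*z - 3
∇×G = (10*y^2*z, -x^2*y + 4*x - 2*y - 1, x^2*z + 2*z - 3)
At (-3, 2, 3): (120, -35, 30).

(120, -35, 30)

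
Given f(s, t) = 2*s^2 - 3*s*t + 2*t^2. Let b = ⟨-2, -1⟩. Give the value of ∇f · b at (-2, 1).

12

∂f/∂s = 4*s - 3*t
∂f/∂t = -3*s + 4*t
∇f at (-2, 1) = (-11, 10)
∇f · b = (-11)(-2) + (10)(-1) = 12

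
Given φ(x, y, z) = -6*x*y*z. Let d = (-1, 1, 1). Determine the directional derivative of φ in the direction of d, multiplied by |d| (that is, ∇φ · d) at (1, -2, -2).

∂φ/∂x = -6*y*z
∂φ/∂y = -6*x*z
∂φ/∂z = -6*x*y
∇φ at (1, -2, -2) = (-24, 12, 12)
∇φ · d = (-24)(-1) + (12)(1) + (12)(1) = 48

48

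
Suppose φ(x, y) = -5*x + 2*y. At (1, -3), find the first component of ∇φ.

(∇φ)_1 = ∂φ/∂x = -5
At (1, -3): -5.

-5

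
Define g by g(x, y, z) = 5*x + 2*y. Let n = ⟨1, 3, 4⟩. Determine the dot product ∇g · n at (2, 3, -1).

11

∂g/∂x = 5
∂g/∂y = 2
∂g/∂z = 0
∇g at (2, 3, -1) = (5, 2, 0)
∇g · n = (5)(1) + (2)(3) + (0)(4) = 11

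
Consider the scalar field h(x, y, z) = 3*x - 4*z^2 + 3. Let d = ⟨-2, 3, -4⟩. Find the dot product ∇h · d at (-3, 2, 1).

26

∂h/∂x = 3
∂h/∂y = 0
∂h/∂z = -8*z
∇h at (-3, 2, 1) = (3, 0, -8)
∇h · d = (3)(-2) + (0)(3) + (-8)(-4) = 26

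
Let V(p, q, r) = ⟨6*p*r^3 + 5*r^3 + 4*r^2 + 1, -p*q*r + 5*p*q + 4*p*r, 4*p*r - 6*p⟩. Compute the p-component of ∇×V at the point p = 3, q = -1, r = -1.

-15

(∇×V)_1 = ∂V₃/∂q − ∂V₂/∂r
= 0 − (-p*q + 4*p)
= p*q - 4*p
At (3, -1, -1): -15.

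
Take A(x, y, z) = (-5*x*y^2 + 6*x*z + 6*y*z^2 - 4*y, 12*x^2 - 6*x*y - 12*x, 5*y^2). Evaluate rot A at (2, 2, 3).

(∇×A)₁ = ∂A₃/∂y − ∂A₂/∂z = 10*y
(∇×A)₂ = ∂A₁/∂z − ∂A₃/∂x = 6*x + 12*y*z
(∇×A)₃ = ∂A₂/∂x − ∂A₁/∂y = 10*x*y + 24*x - 6*y - 6*z^2 - 8
∇×A = (10*y, 6*x + 12*y*z, 10*x*y + 24*x - 6*y - 6*z^2 - 8)
At (2, 2, 3): (20, 84, 14).

(20, 84, 14)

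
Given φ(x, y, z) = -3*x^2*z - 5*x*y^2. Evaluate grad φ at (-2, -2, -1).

(-32, -40, -12)

∂φ/∂x = -6*x*z - 5*y^2
∂φ/∂y = -10*x*y
∂φ/∂z = -3*x^2
∇φ = (-6*x*z - 5*y^2, -10*x*y, -3*x^2)
At (-2, -2, -1): (-32, -40, -12).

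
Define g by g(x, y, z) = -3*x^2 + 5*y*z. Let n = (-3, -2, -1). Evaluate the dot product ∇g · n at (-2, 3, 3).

-81

∂g/∂x = -6*x
∂g/∂y = 5*z
∂g/∂z = 5*y
∇g at (-2, 3, 3) = (12, 15, 15)
∇g · n = (12)(-3) + (15)(-2) + (15)(-1) = -81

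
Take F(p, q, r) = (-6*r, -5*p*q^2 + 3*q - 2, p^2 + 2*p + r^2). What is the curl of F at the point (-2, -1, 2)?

(0, -4, -5)

(∇×F)₁ = ∂F₃/∂q − ∂F₂/∂r = 0
(∇×F)₂ = ∂F₁/∂r − ∂F₃/∂p = -2*p - 8
(∇×F)₃ = ∂F₂/∂p − ∂F₁/∂q = -5*q^2
∇×F = (0, -2*p - 8, -5*q^2)
At (-2, -1, 2): (0, -4, -5).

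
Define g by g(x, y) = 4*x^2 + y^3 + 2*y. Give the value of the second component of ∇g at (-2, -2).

(∇g)_2 = ∂g/∂y = 3*y^2 + 2
At (-2, -2): 14.

14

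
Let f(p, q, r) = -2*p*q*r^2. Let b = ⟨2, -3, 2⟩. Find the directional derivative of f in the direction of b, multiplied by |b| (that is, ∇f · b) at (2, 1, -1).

24

∂f/∂p = -2*q*r^2
∂f/∂q = -2*p*r^2
∂f/∂r = -4*p*q*r
∇f at (2, 1, -1) = (-2, -4, 8)
∇f · b = (-2)(2) + (-4)(-3) + (8)(2) = 24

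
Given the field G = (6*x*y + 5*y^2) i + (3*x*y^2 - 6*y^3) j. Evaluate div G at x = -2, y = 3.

-180

∂G₁/∂x = 6*y
∂G₂/∂y = 6*x*y - 18*y^2
∇·G = 6*x*y - 18*y^2 + 6*y
At (-2, 3): -180.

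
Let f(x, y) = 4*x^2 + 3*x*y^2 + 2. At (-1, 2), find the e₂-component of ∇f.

-12

(∇f)_2 = ∂f/∂y = 6*x*y
At (-1, 2): -12.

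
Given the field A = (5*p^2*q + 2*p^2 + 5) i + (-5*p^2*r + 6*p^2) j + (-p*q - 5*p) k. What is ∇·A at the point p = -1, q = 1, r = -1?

-14

∂A₁/∂p = 10*p*q + 4*p
∂A₂/∂q = 0
∂A₃/∂r = 0
∇·A = 10*p*q + 4*p
At (-1, 1, -1): -14.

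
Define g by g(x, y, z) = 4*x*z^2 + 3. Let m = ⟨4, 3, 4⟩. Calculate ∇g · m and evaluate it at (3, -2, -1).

∂g/∂x = 4*z^2
∂g/∂y = 0
∂g/∂z = 8*x*z
∇g at (3, -2, -1) = (4, 0, -24)
∇g · m = (4)(4) + (0)(3) + (-24)(4) = -80

-80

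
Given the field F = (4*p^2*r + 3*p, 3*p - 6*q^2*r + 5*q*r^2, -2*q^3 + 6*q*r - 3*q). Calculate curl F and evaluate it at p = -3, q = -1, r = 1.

(13, 36, 3)

(∇×F)₁ = ∂F₃/∂q − ∂F₂/∂r = -10*q*r + 6*r - 3
(∇×F)₂ = ∂F₁/∂r − ∂F₃/∂p = 4*p^2
(∇×F)₃ = ∂F₂/∂p − ∂F₁/∂q = 3
∇×F = (-10*q*r + 6*r - 3, 4*p^2, 3)
At (-3, -1, 1): (13, 36, 3).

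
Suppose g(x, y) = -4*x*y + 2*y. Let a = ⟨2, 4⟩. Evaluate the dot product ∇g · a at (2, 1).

∂g/∂x = -4*y
∂g/∂y = -4*x + 2
∇g at (2, 1) = (-4, -6)
∇g · a = (-4)(2) + (-6)(4) = -32

-32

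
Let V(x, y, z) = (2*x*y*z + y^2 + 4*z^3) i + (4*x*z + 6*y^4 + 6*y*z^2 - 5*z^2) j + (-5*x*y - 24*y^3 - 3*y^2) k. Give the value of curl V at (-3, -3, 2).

(-511, 51, 26)

(∇×V)₁ = ∂V₃/∂y − ∂V₂/∂z = -9*x - 72*y^2 - 12*y*z - 6*y + 10*z
(∇×V)₂ = ∂V₁/∂z − ∂V₃/∂x = 2*x*y + 5*y + 12*z^2
(∇×V)₃ = ∂V₂/∂x − ∂V₁/∂y = -2*x*z - 2*y + 4*z
∇×V = (-9*x - 72*y^2 - 12*y*z - 6*y + 10*z, 2*x*y + 5*y + 12*z^2, -2*x*z - 2*y + 4*z)
At (-3, -3, 2): (-511, 51, 26).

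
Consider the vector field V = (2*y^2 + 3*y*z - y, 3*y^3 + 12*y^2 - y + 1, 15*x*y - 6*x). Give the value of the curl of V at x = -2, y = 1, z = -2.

(-30, -6, 3)

(∇×V)₁ = ∂V₃/∂y − ∂V₂/∂z = 15*x
(∇×V)₂ = ∂V₁/∂z − ∂V₃/∂x = -12*y + 6
(∇×V)₃ = ∂V₂/∂x − ∂V₁/∂y = -4*y - 3*z + 1
∇×V = (15*x, -12*y + 6, -4*y - 3*z + 1)
At (-2, 1, -2): (-30, -6, 3).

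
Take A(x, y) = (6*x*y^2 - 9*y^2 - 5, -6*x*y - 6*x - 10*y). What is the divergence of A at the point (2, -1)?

-16

∂A₁/∂x = 6*y^2
∂A₂/∂y = -6*x - 10
∇·A = -6*x + 6*y^2 - 10
At (2, -1): -16.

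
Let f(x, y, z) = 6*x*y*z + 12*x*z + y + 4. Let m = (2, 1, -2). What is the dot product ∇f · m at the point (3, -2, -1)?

∂f/∂x = 6*y*z + 12*z
∂f/∂y = 6*x*z + 1
∂f/∂z = 6*x*y + 12*x
∇f at (3, -2, -1) = (0, -17, 0)
∇f · m = (0)(2) + (-17)(1) + (0)(-2) = -17

-17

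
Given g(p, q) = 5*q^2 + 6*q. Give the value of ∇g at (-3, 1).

∂g/∂p = 0
∂g/∂q = 10*q + 6
∇g = (0, 10*q + 6)
At (-3, 1): (0, 16).

(0, 16)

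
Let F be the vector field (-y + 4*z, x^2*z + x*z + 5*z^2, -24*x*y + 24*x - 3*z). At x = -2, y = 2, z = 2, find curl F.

(26, 28, -5)

(∇×F)₁ = ∂F₃/∂y − ∂F₂/∂z = -x^2 - 25*x - 10*z
(∇×F)₂ = ∂F₁/∂z − ∂F₃/∂x = 24*y - 20
(∇×F)₃ = ∂F₂/∂x − ∂F₁/∂y = 2*x*z + z + 1
∇×F = (-x^2 - 25*x - 10*z, 24*y - 20, 2*x*z + z + 1)
At (-2, 2, 2): (26, 28, -5).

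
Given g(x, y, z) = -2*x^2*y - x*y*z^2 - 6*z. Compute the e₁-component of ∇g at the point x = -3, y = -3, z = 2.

-24

(∇g)_1 = ∂g/∂x = -4*x*y - y*z^2
At (-3, -3, 2): -24.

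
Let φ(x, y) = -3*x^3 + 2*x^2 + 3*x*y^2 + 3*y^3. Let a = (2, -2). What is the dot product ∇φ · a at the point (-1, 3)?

-98

∂φ/∂x = -9*x^2 + 4*x + 3*y^2
∂φ/∂y = 6*x*y + 9*y^2
∇φ at (-1, 3) = (14, 63)
∇φ · a = (14)(2) + (63)(-2) = -98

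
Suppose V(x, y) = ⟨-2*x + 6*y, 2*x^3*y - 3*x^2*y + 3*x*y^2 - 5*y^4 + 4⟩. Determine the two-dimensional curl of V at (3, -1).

-39

∂V₂/∂x = 6*x^2*y - 6*x*y + 3*y^2
∂V₁/∂y = 6
Scalar curl = 6*x^2*y - 6*x*y + 3*y^2 - 6
At (3, -1): -39.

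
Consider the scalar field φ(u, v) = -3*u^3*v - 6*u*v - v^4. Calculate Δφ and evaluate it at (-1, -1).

-30

∂²φ/∂u² = -18*u*v
∂²φ/∂v² = -12*v^2
∇²φ = -18*u*v - 12*v^2
At (-1, -1): -30.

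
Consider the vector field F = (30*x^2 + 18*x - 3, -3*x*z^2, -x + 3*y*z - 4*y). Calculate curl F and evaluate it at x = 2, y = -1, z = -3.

(∇×F)₁ = ∂F₃/∂y − ∂F₂/∂z = 6*x*z + 3*z - 4
(∇×F)₂ = ∂F₁/∂z − ∂F₃/∂x = 1
(∇×F)₃ = ∂F₂/∂x − ∂F₁/∂y = -3*z^2
∇×F = (6*x*z + 3*z - 4, 1, -3*z^2)
At (2, -1, -3): (-49, 1, -27).

(-49, 1, -27)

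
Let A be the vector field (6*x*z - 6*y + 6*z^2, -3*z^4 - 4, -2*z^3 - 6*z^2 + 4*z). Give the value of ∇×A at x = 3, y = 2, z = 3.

(∇×A)₁ = ∂A₃/∂y − ∂A₂/∂z = 12*z^3
(∇×A)₂ = ∂A₁/∂z − ∂A₃/∂x = 6*x + 12*z
(∇×A)₃ = ∂A₂/∂x − ∂A₁/∂y = 6
∇×A = (12*z^3, 6*x + 12*z, 6)
At (3, 2, 3): (324, 54, 6).

(324, 54, 6)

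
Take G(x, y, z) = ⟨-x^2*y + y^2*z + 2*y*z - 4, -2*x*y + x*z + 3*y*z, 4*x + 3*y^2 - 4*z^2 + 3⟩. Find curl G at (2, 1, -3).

(∇×G)₁ = ∂G₃/∂y − ∂G₂/∂z = -x + 3*y
(∇×G)₂ = ∂G₁/∂z − ∂G₃/∂x = y^2 + 2*y - 4
(∇×G)₃ = ∂G₂/∂x − ∂G₁/∂y = x^2 - 2*y*z - 2*y - z
∇×G = (-x + 3*y, y^2 + 2*y - 4, x^2 - 2*y*z - 2*y - z)
At (2, 1, -3): (1, -1, 11).

(1, -1, 11)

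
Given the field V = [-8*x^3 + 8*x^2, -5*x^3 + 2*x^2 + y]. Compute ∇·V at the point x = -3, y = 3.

-263

∂V₁/∂x = -24*x^2 + 16*x
∂V₂/∂y = 1
∇·V = -24*x^2 + 16*x + 1
At (-3, 3): -263.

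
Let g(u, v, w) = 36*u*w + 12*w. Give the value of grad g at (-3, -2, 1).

(36, 0, -96)

∂g/∂u = 36*w
∂g/∂v = 0
∂g/∂w = 36*u + 12
∇g = (36*w, 0, 36*u + 12)
At (-3, -2, 1): (36, 0, -96).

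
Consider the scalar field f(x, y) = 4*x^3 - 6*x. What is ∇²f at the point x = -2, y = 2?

-48

∂²f/∂x² = 24*x
∂²f/∂y² = 0
∇²f = 24*x
At (-2, 2): -48.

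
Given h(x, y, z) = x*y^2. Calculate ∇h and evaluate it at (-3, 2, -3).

∂h/∂x = y^2
∂h/∂y = 2*x*y
∂h/∂z = 0
∇h = (y^2, 2*x*y, 0)
At (-3, 2, -3): (4, -12, 0).

(4, -12, 0)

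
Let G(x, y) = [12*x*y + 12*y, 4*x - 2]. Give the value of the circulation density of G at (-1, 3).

4

∂G₂/∂x = 4
∂G₁/∂y = 12*x + 12
Scalar curl = -12*x - 8
At (-1, 3): 4.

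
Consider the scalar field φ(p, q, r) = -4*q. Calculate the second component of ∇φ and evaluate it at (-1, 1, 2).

(∇φ)_2 = ∂φ/∂q = -4
At (-1, 1, 2): -4.

-4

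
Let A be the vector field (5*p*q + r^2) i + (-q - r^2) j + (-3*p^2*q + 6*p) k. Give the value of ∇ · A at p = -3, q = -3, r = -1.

-16

∂A₁/∂p = 5*q
∂A₂/∂q = -1
∂A₃/∂r = 0
∇·A = 5*q - 1
At (-3, -3, -1): -16.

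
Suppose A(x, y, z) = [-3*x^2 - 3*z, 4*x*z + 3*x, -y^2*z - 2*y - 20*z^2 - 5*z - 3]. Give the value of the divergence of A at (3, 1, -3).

96

∂A₁/∂x = -6*x
∂A₂/∂y = 0
∂A₃/∂z = -y^2 - 40*z - 5
∇·A = -6*x - y^2 - 40*z - 5
At (3, 1, -3): 96.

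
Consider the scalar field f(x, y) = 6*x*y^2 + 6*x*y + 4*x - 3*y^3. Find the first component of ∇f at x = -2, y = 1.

16

(∇f)_1 = ∂f/∂x = 6*y^2 + 6*y + 4
At (-2, 1): 16.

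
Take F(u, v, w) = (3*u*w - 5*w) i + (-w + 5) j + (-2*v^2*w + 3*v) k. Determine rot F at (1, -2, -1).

(-4, -2, 0)

(∇×F)₁ = ∂F₃/∂v − ∂F₂/∂w = -4*v*w + 4
(∇×F)₂ = ∂F₁/∂w − ∂F₃/∂u = 3*u - 5
(∇×F)₃ = ∂F₂/∂u − ∂F₁/∂v = 0
∇×F = (-4*v*w + 4, 3*u - 5, 0)
At (1, -2, -1): (-4, -2, 0).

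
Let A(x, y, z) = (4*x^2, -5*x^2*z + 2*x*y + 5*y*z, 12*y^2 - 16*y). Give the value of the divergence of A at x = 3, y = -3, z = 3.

∂A₁/∂x = 8*x
∂A₂/∂y = 2*x + 5*z
∂A₃/∂z = 0
∇·A = 10*x + 5*z
At (3, -3, 3): 45.

45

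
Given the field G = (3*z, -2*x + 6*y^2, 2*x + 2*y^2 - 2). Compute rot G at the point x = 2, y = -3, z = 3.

(∇×G)₁ = ∂G₃/∂y − ∂G₂/∂z = 4*y
(∇×G)₂ = ∂G₁/∂z − ∂G₃/∂x = 1
(∇×G)₃ = ∂G₂/∂x − ∂G₁/∂y = -2
∇×G = (4*y, 1, -2)
At (2, -3, 3): (-12, 1, -2).

(-12, 1, -2)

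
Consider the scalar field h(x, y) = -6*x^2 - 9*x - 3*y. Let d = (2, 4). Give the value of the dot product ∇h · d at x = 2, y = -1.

-78

∂h/∂x = -12*x - 9
∂h/∂y = -3
∇h at (2, -1) = (-33, -3)
∇h · d = (-33)(2) + (-3)(4) = -78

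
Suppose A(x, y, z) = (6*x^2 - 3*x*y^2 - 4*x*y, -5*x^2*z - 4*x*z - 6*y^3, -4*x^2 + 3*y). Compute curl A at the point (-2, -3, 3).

(∇×A)₁ = ∂A₃/∂y − ∂A₂/∂z = 5*x^2 + 4*x + 3
(∇×A)₂ = ∂A₁/∂z − ∂A₃/∂x = 8*x
(∇×A)₃ = ∂A₂/∂x − ∂A₁/∂y = 6*x*y - 10*x*z + 4*x - 4*z
∇×A = (5*x^2 + 4*x + 3, 8*x, 6*x*y - 10*x*z + 4*x - 4*z)
At (-2, -3, 3): (15, -16, 76).

(15, -16, 76)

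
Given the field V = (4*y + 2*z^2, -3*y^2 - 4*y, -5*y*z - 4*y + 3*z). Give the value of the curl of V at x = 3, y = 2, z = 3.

(∇×V)₁ = ∂V₃/∂y − ∂V₂/∂z = -5*z - 4
(∇×V)₂ = ∂V₁/∂z − ∂V₃/∂x = 4*z
(∇×V)₃ = ∂V₂/∂x − ∂V₁/∂y = -4
∇×V = (-5*z - 4, 4*z, -4)
At (3, 2, 3): (-19, 12, -4).

(-19, 12, -4)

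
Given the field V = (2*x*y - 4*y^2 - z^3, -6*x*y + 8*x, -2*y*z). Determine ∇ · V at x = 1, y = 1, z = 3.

-6

∂V₁/∂x = 2*y
∂V₂/∂y = -6*x
∂V₃/∂z = -2*y
∇·V = -6*x
At (1, 1, 3): -6.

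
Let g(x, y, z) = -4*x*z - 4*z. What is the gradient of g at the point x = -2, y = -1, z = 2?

∂g/∂x = -4*z
∂g/∂y = 0
∂g/∂z = -4*x - 4
∇g = (-4*z, 0, -4*x - 4)
At (-2, -1, 2): (-8, 0, 4).

(-8, 0, 4)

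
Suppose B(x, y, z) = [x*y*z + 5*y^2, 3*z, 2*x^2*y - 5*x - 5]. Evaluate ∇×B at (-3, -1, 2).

(15, -4, 16)

(∇×B)₁ = ∂B₃/∂y − ∂B₂/∂z = 2*x^2 - 3
(∇×B)₂ = ∂B₁/∂z − ∂B₃/∂x = -3*x*y + 5
(∇×B)₃ = ∂B₂/∂x − ∂B₁/∂y = -x*z - 10*y
∇×B = (2*x^2 - 3, -3*x*y + 5, -x*z - 10*y)
At (-3, -1, 2): (15, -4, 16).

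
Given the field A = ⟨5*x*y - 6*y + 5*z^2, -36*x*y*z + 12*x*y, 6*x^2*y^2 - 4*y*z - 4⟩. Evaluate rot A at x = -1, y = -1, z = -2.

(∇×A)₁ = ∂A₃/∂y − ∂A₂/∂z = 12*x^2*y + 36*x*y - 4*z
(∇×A)₂ = ∂A₁/∂z − ∂A₃/∂x = -12*x*y^2 + 10*z
(∇×A)₃ = ∂A₂/∂x − ∂A₁/∂y = -5*x - 36*y*z + 12*y + 6
∇×A = (12*x^2*y + 36*x*y - 4*z, -12*x*y^2 + 10*z, -5*x - 36*y*z + 12*y + 6)
At (-1, -1, -2): (32, -8, -73).

(32, -8, -73)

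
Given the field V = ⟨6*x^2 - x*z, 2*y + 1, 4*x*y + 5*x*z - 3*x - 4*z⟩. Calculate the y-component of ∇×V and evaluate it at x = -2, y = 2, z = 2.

-13

(∇×V)_2 = ∂V₁/∂z − ∂V₃/∂x
= -x − (4*y + 5*z - 3)
= -x - 4*y - 5*z + 3
At (-2, 2, 2): -13.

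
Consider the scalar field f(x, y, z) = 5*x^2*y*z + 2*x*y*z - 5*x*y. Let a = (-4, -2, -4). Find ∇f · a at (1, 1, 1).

-60

∂f/∂x = 10*x*y*z + 2*y*z - 5*y
∂f/∂y = 5*x^2*z + 2*x*z - 5*x
∂f/∂z = 5*x^2*y + 2*x*y
∇f at (1, 1, 1) = (7, 2, 7)
∇f · a = (7)(-4) + (2)(-2) + (7)(-4) = -60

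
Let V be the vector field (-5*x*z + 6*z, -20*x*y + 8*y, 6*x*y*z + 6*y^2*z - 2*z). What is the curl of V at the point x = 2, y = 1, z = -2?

(∇×V)₁ = ∂V₃/∂y − ∂V₂/∂z = 6*x*z + 12*y*z
(∇×V)₂ = ∂V₁/∂z − ∂V₃/∂x = -5*x - 6*y*z + 6
(∇×V)₃ = ∂V₂/∂x − ∂V₁/∂y = -20*y
∇×V = (6*x*z + 12*y*z, -5*x - 6*y*z + 6, -20*y)
At (2, 1, -2): (-48, 8, -20).

(-48, 8, -20)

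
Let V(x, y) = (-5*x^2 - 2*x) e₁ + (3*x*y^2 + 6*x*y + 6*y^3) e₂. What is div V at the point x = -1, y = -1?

∂V₁/∂x = -10*x - 2
∂V₂/∂y = 6*x*y + 6*x + 18*y^2
∇·V = 6*x*y - 4*x + 18*y^2 - 2
At (-1, -1): 26.

26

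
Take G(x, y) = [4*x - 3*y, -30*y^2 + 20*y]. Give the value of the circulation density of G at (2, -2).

∂G₂/∂x = 0
∂G₁/∂y = -3
Scalar curl = 3
At (2, -2): 3.

3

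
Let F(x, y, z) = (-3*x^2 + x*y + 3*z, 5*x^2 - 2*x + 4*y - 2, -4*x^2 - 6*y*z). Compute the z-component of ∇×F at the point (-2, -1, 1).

-20

(∇×F)_3 = ∂F₂/∂x − ∂F₁/∂y
= 10*x - 2 − (x)
= 9*x - 2
At (-2, -1, 1): -20.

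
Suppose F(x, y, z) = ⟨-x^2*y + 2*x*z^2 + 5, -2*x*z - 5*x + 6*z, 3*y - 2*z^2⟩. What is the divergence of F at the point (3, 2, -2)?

∂F₁/∂x = -2*x*y + 2*z^2
∂F₂/∂y = 0
∂F₃/∂z = -4*z
∇·F = -2*x*y + 2*z^2 - 4*z
At (3, 2, -2): 4.

4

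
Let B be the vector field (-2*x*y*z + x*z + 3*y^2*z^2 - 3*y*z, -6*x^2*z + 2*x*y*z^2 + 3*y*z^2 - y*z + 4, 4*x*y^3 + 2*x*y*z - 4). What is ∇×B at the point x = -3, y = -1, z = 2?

(-7, 14, 82)

(∇×B)₁ = ∂B₃/∂y − ∂B₂/∂z = 6*x^2 + 12*x*y^2 - 4*x*y*z + 2*x*z - 6*y*z + y
(∇×B)₂ = ∂B₁/∂z − ∂B₃/∂x = -2*x*y + x - 4*y^3 + 6*y^2*z - 2*y*z - 3*y
(∇×B)₃ = ∂B₂/∂x − ∂B₁/∂y = -10*x*z - 4*y*z^2 + 3*z
∇×B = (6*x^2 + 12*x*y^2 - 4*x*y*z + 2*x*z - 6*y*z + y, -2*x*y + x - 4*y^3 + 6*y^2*z - 2*y*z - 3*y, -10*x*z - 4*y*z^2 + 3*z)
At (-3, -1, 2): (-7, 14, 82).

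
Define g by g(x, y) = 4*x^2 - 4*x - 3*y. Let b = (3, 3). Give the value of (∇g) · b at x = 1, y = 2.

∂g/∂x = 8*x - 4
∂g/∂y = -3
∇g at (1, 2) = (4, -3)
∇g · b = (4)(3) + (-3)(3) = 3

3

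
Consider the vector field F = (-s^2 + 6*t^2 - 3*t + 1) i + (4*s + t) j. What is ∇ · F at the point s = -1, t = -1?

3

∂F₁/∂s = -2*s
∂F₂/∂t = 1
∇·F = -2*s + 1
At (-1, -1): 3.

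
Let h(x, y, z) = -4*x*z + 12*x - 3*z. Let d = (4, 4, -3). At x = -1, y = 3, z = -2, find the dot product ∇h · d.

∂h/∂x = -4*z + 12
∂h/∂y = 0
∂h/∂z = -4*x - 3
∇h at (-1, 3, -2) = (20, 0, 1)
∇h · d = (20)(4) + (0)(4) + (1)(-3) = 77

77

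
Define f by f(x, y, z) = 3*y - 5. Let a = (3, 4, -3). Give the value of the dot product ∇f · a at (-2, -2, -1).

∂f/∂x = 0
∂f/∂y = 3
∂f/∂z = 0
∇f at (-2, -2, -1) = (0, 3, 0)
∇f · a = (0)(3) + (3)(4) + (0)(-3) = 12

12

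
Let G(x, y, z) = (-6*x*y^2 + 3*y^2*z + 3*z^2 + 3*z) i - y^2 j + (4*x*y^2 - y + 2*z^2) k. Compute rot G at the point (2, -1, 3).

(∇×G)₁ = ∂G₃/∂y − ∂G₂/∂z = 8*x*y - 1
(∇×G)₂ = ∂G₁/∂z − ∂G₃/∂x = -y^2 + 6*z + 3
(∇×G)₃ = ∂G₂/∂x − ∂G₁/∂y = 12*x*y - 6*y*z
∇×G = (8*x*y - 1, -y^2 + 6*z + 3, 12*x*y - 6*y*z)
At (2, -1, 3): (-17, 20, -6).

(-17, 20, -6)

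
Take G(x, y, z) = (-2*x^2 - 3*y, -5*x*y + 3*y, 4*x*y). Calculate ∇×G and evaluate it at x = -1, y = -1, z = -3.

(-4, 4, 8)

(∇×G)₁ = ∂G₃/∂y − ∂G₂/∂z = 4*x
(∇×G)₂ = ∂G₁/∂z − ∂G₃/∂x = -4*y
(∇×G)₃ = ∂G₂/∂x − ∂G₁/∂y = -5*y + 3
∇×G = (4*x, -4*y, -5*y + 3)
At (-1, -1, -3): (-4, 4, 8).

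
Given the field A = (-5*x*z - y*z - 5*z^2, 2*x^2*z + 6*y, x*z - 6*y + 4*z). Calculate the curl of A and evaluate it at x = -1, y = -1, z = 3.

(-8, -27, -9)

(∇×A)₁ = ∂A₃/∂y − ∂A₂/∂z = -2*x^2 - 6
(∇×A)₂ = ∂A₁/∂z − ∂A₃/∂x = -5*x - y - 11*z
(∇×A)₃ = ∂A₂/∂x − ∂A₁/∂y = 4*x*z + z
∇×A = (-2*x^2 - 6, -5*x - y - 11*z, 4*x*z + z)
At (-1, -1, 3): (-8, -27, -9).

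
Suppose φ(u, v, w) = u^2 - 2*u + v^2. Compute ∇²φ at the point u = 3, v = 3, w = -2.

4

∂²φ/∂u² = 2
∂²φ/∂v² = 2
∂²φ/∂w² = 0
∇²φ = 4
At (3, 3, -2): 4.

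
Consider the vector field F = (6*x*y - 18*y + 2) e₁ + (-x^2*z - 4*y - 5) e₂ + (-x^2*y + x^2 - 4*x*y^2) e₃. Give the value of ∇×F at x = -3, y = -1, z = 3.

(∇×F)₁ = ∂F₃/∂y − ∂F₂/∂z = -8*x*y
(∇×F)₂ = ∂F₁/∂z − ∂F₃/∂x = 2*x*y - 2*x + 4*y^2
(∇×F)₃ = ∂F₂/∂x − ∂F₁/∂y = -2*x*z - 6*x + 18
∇×F = (-8*x*y, 2*x*y - 2*x + 4*y^2, -2*x*z - 6*x + 18)
At (-3, -1, 3): (-24, 16, 54).

(-24, 16, 54)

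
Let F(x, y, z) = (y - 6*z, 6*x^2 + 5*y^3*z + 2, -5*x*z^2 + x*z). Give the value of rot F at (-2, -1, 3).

(5, 36, -25)

(∇×F)₁ = ∂F₃/∂y − ∂F₂/∂z = -5*y^3
(∇×F)₂ = ∂F₁/∂z − ∂F₃/∂x = 5*z^2 - z - 6
(∇×F)₃ = ∂F₂/∂x − ∂F₁/∂y = 12*x - 1
∇×F = (-5*y^3, 5*z^2 - z - 6, 12*x - 1)
At (-2, -1, 3): (5, 36, -25).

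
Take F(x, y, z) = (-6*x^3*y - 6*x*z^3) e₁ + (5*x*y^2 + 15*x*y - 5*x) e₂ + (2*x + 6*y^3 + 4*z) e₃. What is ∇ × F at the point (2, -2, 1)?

(72, -38, 33)

(∇×F)₁ = ∂F₃/∂y − ∂F₂/∂z = 18*y^2
(∇×F)₂ = ∂F₁/∂z − ∂F₃/∂x = -18*x*z^2 - 2
(∇×F)₃ = ∂F₂/∂x − ∂F₁/∂y = 6*x^3 + 5*y^2 + 15*y - 5
∇×F = (18*y^2, -18*x*z^2 - 2, 6*x^3 + 5*y^2 + 15*y - 5)
At (2, -2, 1): (72, -38, 33).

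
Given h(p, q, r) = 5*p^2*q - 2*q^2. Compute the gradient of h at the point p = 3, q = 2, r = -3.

∂h/∂p = 10*p*q
∂h/∂q = 5*p^2 - 4*q
∂h/∂r = 0
∇h = (10*p*q, 5*p^2 - 4*q, 0)
At (3, 2, -3): (60, 37, 0).

(60, 37, 0)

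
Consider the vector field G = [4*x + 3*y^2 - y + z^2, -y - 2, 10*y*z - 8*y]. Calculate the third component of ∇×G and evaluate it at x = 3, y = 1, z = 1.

-5

(∇×G)_3 = ∂G₂/∂x − ∂G₁/∂y
= 0 − (6*y - 1)
= -6*y + 1
At (3, 1, 1): -5.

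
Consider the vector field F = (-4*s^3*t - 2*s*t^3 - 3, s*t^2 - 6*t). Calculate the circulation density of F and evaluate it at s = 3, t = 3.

279

∂F₂/∂s = t^2
∂F₁/∂t = -4*s^3 - 6*s*t^2
Scalar curl = 4*s^3 + 6*s*t^2 + t^2
At (3, 3): 279.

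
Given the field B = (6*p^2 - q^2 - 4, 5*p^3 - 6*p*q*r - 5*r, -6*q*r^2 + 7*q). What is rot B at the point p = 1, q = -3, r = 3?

(∇×B)₁ = ∂B₃/∂q − ∂B₂/∂r = 6*p*q - 6*r^2 + 12
(∇×B)₂ = ∂B₁/∂r − ∂B₃/∂p = 0
(∇×B)₃ = ∂B₂/∂p − ∂B₁/∂q = 15*p^2 - 6*q*r + 2*q
∇×B = (6*p*q - 6*r^2 + 12, 0, 15*p^2 - 6*q*r + 2*q)
At (1, -3, 3): (-60, 0, 63).

(-60, 0, 63)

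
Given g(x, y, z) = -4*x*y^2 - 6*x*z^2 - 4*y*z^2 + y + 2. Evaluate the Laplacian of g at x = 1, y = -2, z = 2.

∂²g/∂x² = 0
∂²g/∂y² = -8*x
∂²g/∂z² = -4*(3*x + 2*y)
∇²g = -20*x - 8*y
At (1, -2, 2): -4.

-4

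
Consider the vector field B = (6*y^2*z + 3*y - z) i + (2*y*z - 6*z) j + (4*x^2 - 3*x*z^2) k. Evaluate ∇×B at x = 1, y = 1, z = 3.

(∇×B)₁ = ∂B₃/∂y − ∂B₂/∂z = -2*y + 6
(∇×B)₂ = ∂B₁/∂z − ∂B₃/∂x = -8*x + 6*y^2 + 3*z^2 - 1
(∇×B)₃ = ∂B₂/∂x − ∂B₁/∂y = -12*y*z - 3
∇×B = (-2*y + 6, -8*x + 6*y^2 + 3*z^2 - 1, -12*y*z - 3)
At (1, 1, 3): (4, 24, -39).

(4, 24, -39)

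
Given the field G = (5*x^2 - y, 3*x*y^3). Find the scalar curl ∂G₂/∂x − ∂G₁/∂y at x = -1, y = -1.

-2

∂G₂/∂x = 3*y^3
∂G₁/∂y = -1
Scalar curl = 3*y^3 + 1
At (-1, -1): -2.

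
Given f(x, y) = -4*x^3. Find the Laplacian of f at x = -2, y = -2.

48

∂²f/∂x² = -24*x
∂²f/∂y² = 0
∇²f = -24*x
At (-2, -2): 48.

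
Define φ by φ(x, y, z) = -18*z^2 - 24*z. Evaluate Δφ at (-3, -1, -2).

∂²φ/∂x² = 0
∂²φ/∂y² = 0
∂²φ/∂z² = -36
∇²φ = -36
At (-3, -1, -2): -36.

-36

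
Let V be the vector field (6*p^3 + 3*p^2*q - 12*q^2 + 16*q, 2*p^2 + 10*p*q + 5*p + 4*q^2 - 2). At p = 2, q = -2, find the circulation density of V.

∂V₂/∂p = 4*p + 10*q + 5
∂V₁/∂q = 3*p^2 - 24*q + 16
Scalar curl = -3*p^2 + 4*p + 34*q - 11
At (2, -2): -83.

-83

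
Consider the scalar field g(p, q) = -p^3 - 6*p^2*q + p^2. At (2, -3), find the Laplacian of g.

26

∂²g/∂p² = 2*(-3*p - 6*q + 1)
∂²g/∂q² = 0
∇²g = -6*p - 12*q + 2
At (2, -3): 26.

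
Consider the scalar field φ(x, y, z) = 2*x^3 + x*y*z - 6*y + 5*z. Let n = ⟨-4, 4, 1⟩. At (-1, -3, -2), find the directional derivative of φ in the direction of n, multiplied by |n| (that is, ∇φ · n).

∂φ/∂x = 6*x^2 + y*z
∂φ/∂y = x*z - 6
∂φ/∂z = x*y + 5
∇φ at (-1, -3, -2) = (12, -4, 8)
∇φ · n = (12)(-4) + (-4)(4) + (8)(1) = -56

-56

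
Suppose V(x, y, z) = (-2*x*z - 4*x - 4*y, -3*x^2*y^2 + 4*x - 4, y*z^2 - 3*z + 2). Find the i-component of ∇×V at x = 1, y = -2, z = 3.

9

(∇×V)_1 = ∂V₃/∂y − ∂V₂/∂z
= z^2 − (0)
= z^2
At (1, -2, 3): 9.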